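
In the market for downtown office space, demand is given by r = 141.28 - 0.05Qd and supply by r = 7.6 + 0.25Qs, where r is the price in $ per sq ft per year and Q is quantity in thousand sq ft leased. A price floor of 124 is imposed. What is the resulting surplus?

Rewriting in direct form: Qd = 2825.6 - 20r and Qs = -30.4 + 4r.
With r fixed at 124, quantity demanded is 345.6 and quantity supplied is 465.6.
Surplus = Qs - Qd = 465.6 - 345.6 = 120.

Surplus = 120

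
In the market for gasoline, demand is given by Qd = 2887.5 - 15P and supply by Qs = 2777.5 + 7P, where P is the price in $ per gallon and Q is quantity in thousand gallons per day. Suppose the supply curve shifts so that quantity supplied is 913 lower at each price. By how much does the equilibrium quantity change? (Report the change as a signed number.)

The market clears where 2887.5 - 15P = 2777.5 + 7P. Rearranging, 22P = 110, hence P* = 5.
From the demand curve, Q* = 2887.5 - 15(5) = 2812.5.
After the shift, supply is Qs = 1864.5 + 7P.
Re-solving, 22P = 1023 gives P = 46.5 and Q = 2190.
ΔQ = 2190 - 2812.5 = -622.5.

ΔQ = -622.5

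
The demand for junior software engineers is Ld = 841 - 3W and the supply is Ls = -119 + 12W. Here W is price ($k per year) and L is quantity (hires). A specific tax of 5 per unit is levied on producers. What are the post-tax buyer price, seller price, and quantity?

The tax drives a wedge W_b - W_s = 5. Substituting W_s = W_b - 5 into supply: Ls = -179 + 12W_b.
Set Ld = Ls: 841 - 3W_b = -179 + 12W_b, so 1020 = 15W_b and W_b = 68.
So W_s = 63 and the quantity traded is L = 841 - 3(68) = 637.

W_b = 68, W_s = 63, L = 637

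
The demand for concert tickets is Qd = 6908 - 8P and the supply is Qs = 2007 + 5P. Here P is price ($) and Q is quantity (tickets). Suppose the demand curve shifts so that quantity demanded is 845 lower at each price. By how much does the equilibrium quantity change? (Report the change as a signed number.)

The market clears where 6908 - 8P = 2007 + 5P. Rearranging, 13P = 4901, hence P* = 377.
Substitute back: Q* = 6908 - 8(377) = 3892.
After the shift, demand is Qd = 6063 - 8P.
New equilibrium: 4056 = 13P, so P = 312 and Q = 3567.
ΔQ = 3567 - 3892 = -325.

ΔQ = -325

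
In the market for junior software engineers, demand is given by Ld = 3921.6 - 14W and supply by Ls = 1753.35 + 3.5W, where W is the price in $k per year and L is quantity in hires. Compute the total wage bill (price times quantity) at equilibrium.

The total wage bill = 270969.3

At equilibrium Ld = Ls, so 3921.6 - 14W = 1753.35 + 3.5W; collecting terms, 2168.25 = 17.5W and W* = 123.9.
From the demand curve, L* = 3921.6 - 14(123.9) = 2187.
The total wage bill = W* × L* = 123.9 × 2187 = 270969.3.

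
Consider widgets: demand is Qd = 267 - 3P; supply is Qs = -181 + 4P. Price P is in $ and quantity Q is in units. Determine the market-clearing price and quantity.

At equilibrium Qd = Qs, so 267 - 3P = -181 + 4P; collecting terms, 448 = 7P and P* = 64.
Substitute back: Q* = 267 - 3(64) = 75.

P* = 64, Q* = 75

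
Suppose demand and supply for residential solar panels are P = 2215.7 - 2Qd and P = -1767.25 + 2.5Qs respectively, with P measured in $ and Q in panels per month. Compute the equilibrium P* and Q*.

P* = 445.5, Q* = 885.1

Rewriting in direct form: Qd = 1107.85 - 0.5P and Qs = 706.9 + 0.4P.
At equilibrium Qd = Qs, so 1107.85 - 0.5P = 706.9 + 0.4P; collecting terms, 400.95 = 0.9P and P* = 445.5.
Then Q* = 1107.85 - 0.5(445.5) = 885.1.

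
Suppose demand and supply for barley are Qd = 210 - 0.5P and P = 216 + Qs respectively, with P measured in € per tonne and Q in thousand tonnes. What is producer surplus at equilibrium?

Solving each curve for Q: Qs = -216 + P.
Equating demand and supply, 210 - 0.5P = -216 + P gives 1.5P = 426, so P* = 284.
Plugging P* into demand: Q* = 210 - 0.5(284) = 68.
Supply choke price (Qs = 0): P = 216. Producer surplus = ½ × (284 - 216) × 68 = 2312.

Producer surplus = 2312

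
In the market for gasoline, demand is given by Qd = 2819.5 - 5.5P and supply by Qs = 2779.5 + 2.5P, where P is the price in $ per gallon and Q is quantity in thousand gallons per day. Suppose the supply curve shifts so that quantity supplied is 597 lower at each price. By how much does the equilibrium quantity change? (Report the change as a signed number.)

ΔQ = -410.4375

Set Qd = Qs: 2819.5 - 5.5P = 2779.5 + 2.5P, so 40 = 8P and P* = 5.
Substitute back: Q* = 2819.5 - 5.5(5) = 2792.
After the shift, supply is Qs = 2182.5 + 2.5P.
New equilibrium: 637 = 8P, so P = 79.625 and Q = 2381.5625.
ΔQ = 2381.5625 - 2792 = -410.4375.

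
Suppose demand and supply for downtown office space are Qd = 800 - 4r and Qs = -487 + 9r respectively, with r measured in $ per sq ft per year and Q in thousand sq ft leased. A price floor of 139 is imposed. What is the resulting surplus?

With r fixed at 139, quantity demanded is 244 and quantity supplied is 764.
Surplus = Qs - Qd = 764 - 244 = 520.

Surplus = 520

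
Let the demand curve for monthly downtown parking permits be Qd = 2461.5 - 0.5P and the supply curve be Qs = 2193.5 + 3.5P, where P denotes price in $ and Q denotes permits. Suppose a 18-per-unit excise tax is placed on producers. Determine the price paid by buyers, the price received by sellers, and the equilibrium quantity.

The tax drives a wedge P_b - P_s = 18. Substituting P_s = P_b - 18 into supply: Qs = 2130.5 + 3.5P_b.
Equate demand and the shifted supply: 2461.5 - 0.5P_b = 2130.5 + 3.5P_b, giving 4P_b = 331, so P_b = 82.75.
Then P_s = 82.75 - 18 = 64.75 and Q = 2461.5 - 0.5(82.75) = 2420.125.

P_b = 82.75, P_s = 64.75, Q = 2420.125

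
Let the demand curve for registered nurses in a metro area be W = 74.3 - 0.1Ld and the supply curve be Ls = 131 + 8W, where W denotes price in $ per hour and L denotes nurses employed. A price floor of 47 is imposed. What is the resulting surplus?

Surplus = 234

Solving each curve for L: Ld = 743 - 10W.
With W fixed at 47, quantity demanded is 273 and quantity supplied is 507.
Surplus = Ls - Ld = 507 - 273 = 234.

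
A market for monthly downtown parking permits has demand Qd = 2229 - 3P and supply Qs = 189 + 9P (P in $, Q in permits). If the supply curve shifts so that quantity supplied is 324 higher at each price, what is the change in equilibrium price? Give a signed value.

ΔP = -27

Set Qd = Qs: 2229 - 3P = 189 + 9P, so 2040 = 12P and P* = 170.
From the demand curve, Q* = 2229 - 3(170) = 1719.
After the shift, supply is Qs = 513 + 9P.
New equilibrium: 1716 = 12P, so P = 143 and Q = 1800.
ΔP = 143 - 170 = -27.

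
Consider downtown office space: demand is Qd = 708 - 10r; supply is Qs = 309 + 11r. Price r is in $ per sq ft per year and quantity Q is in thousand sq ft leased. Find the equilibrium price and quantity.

r* = 19, Q* = 518

The market clears where 708 - 10r = 309 + 11r. Rearranging, 21r = 399, hence r* = 19.
Plugging r* into demand: Q* = 708 - 10(19) = 518.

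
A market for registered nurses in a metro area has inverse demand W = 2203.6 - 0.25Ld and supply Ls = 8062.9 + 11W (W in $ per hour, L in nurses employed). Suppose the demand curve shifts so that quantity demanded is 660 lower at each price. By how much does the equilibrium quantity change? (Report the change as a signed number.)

Rewriting in direct form: Ld = 8814.4 - 4W.
Equating demand and supply, 8814.4 - 4W = 8062.9 + 11W gives 15W = 751.5, so W* = 50.1.
From the demand curve, L* = 8814.4 - 4(50.1) = 8614.
After the shift, demand is Ld = 8154.4 - 4W.
Re-solving, 15W = 91.5 gives W = 6.1 and L = 8130.
ΔL = 8130 - 8614 = -484.

ΔL = -484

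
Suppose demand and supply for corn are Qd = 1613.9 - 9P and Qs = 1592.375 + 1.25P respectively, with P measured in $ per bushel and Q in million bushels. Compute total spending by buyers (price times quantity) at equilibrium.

Total spending by buyers = 3349.5

At equilibrium Qd = Qs, so 1613.9 - 9P = 1592.375 + 1.25P; collecting terms, 21.525 = 10.25P and P* = 2.1.
From the demand curve, Q* = 1613.9 - 9(2.1) = 1595.
Total spending by buyers = P* × Q* = 2.1 × 1595 = 3349.5.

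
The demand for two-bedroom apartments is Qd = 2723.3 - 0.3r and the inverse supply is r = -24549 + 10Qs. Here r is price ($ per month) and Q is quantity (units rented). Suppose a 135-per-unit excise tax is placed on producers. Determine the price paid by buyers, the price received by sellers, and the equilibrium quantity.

Rewriting in direct form: Qs = 2454.9 + 0.1r.
The tax drives a wedge r_b - r_s = 135. Substituting r_s = r_b - 135 into supply: Qs = 2441.4 + 0.1r_b.
Set Qd = Qs: 2723.3 - 0.3r_b = 2441.4 + 0.1r_b, so 281.9 = 0.4r_b and r_b = 704.75.
Then r_s = 704.75 - 135 = 569.75 and Q = 2723.3 - 0.3(704.75) = 2511.875.

r_b = 704.75, r_s = 569.75, Q = 2511.875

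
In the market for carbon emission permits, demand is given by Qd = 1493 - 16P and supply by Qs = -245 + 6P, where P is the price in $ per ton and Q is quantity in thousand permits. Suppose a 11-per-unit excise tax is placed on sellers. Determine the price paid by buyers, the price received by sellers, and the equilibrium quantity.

P_b = 82, P_s = 71, Q = 181

Sellers keep P_s = P_b - 11 per unit, so supply in terms of the buyer price is Qs = -311 + 6P_b.
Set Qd = Qs: 1493 - 16P_b = -311 + 6P_b, so 1804 = 22P_b and P_b = 82.
So P_s = 71 and the quantity traded is Q = 1493 - 16(82) = 181.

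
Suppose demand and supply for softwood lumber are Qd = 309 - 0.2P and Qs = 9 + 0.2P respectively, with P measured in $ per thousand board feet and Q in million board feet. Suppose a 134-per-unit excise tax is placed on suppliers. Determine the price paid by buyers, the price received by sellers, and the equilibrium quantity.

P_b = 817, P_s = 683, Q = 145.6

The tax drives a wedge P_b - P_s = 134. Substituting P_s = P_b - 134 into supply: Qs = -17.8 + 0.2P_b.
Equate demand and the shifted supply: 309 - 0.2P_b = -17.8 + 0.2P_b, giving 0.4P_b = 326.8, so P_b = 817.
So P_s = 683 and the quantity traded is Q = 309 - 0.2(817) = 145.6.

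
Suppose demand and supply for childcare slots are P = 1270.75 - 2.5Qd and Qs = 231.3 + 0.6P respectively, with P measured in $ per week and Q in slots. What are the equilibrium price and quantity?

P* = 277, Q* = 397.5

Inverting to quantity form: Qd = 508.3 - 0.4P.
Set Qd = Qs: 508.3 - 0.4P = 231.3 + 0.6P, so 277 = P and P* = 277.
Then Q* = 508.3 - 0.4(277) = 397.5.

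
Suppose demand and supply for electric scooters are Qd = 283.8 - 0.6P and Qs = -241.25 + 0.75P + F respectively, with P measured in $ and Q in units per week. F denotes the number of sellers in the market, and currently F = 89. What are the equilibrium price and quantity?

With F = 89, supply is Qs = -152.25 + 0.75P.
Equating demand and supply, 283.8 - 0.6P = -152.25 + 0.75P gives 1.35P = 436.05, so P* = 323.
From the demand curve, Q* = 283.8 - 0.6(323) = 90.

P* = 323, Q* = 90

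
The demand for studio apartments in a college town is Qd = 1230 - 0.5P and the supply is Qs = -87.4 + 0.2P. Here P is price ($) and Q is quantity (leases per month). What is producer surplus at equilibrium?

Producer surplus = 208802.5

Set Qd = Qs: 1230 - 0.5P = -87.4 + 0.2P, so 1317.4 = 0.7P and P* = 1882.
From the demand curve, Q* = 1230 - 0.5(1882) = 289.
Supply choke price (Qs = 0): P = 437. Producer surplus = ½ × (1882 - 437) × 289 = 208802.5.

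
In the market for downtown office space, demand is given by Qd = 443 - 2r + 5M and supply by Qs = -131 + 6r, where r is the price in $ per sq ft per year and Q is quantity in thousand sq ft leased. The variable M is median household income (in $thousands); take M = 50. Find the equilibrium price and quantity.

r* = 103, Q* = 487

With M = 50, demand is Qd = 693 - 2r.
Equating demand and supply, 693 - 2r = -131 + 6r gives 8r = 824, so r* = 103.
Plugging r* into demand: Q* = 693 - 2(103) = 487.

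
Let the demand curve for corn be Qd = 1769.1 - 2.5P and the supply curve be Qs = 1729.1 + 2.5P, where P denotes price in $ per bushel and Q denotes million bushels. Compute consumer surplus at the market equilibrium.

Equating demand and supply, 1769.1 - 2.5P = 1729.1 + 2.5P gives 5P = 40, so P* = 8.
Then Q* = 1769.1 - 2.5(8) = 1749.1.
Demand choke price (Qd = 0): P = 1769.1/2.5 = 707.64. Consumer surplus = ½ × (707.64 - 8) × 1749.1 = 611870.162.

Consumer surplus = 611870.162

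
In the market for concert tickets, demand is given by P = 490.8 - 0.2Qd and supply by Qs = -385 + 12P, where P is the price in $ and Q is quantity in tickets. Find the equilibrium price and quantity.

Rewriting in direct form: Qd = 2454 - 5P.
Equating demand and supply, 2454 - 5P = -385 + 12P gives 17P = 2839, so P* = 167.
Plugging P* into demand: Q* = 2454 - 5(167) = 1619.

P* = 167, Q* = 1619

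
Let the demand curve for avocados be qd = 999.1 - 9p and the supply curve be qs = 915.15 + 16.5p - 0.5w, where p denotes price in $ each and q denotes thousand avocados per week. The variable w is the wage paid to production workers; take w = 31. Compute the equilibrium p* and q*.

With w = 31, supply is qs = 899.65 + 16.5p.
The market clears where 999.1 - 9p = 899.65 + 16.5p. Rearranging, 25.5p = 99.45, hence p* = 3.9.
Substitute back: q* = 999.1 - 9(3.9) = 964.

p* = 3.9, q* = 964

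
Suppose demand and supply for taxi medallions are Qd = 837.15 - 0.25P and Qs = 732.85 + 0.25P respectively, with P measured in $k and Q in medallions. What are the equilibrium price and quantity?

The market clears where 837.15 - 0.25P = 732.85 + 0.25P. Rearranging, 0.5P = 104.3, hence P* = 208.6.
Substitute back: Q* = 837.15 - 0.25(208.6) = 785.

P* = 208.6, Q* = 785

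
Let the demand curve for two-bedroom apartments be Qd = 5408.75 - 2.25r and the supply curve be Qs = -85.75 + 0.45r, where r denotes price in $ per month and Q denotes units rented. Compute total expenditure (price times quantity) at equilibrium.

Total expenditure = 1689050

Equating demand and supply, 5408.75 - 2.25r = -85.75 + 0.45r gives 2.7r = 5494.5, so r* = 2035.
From the demand curve, Q* = 5408.75 - 2.25(2035) = 830.
Total expenditure = r* × Q* = 2035 × 830 = 1689050.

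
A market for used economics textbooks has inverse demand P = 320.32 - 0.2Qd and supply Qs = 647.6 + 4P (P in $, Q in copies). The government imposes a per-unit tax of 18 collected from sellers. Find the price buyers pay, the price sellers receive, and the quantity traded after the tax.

P_b = 114, P_s = 96, Q = 1031.6

Solving each curve for Q: Qd = 1601.6 - 5P.
The tax drives a wedge P_b - P_s = 18. Substituting P_s = P_b - 18 into supply: Qs = 575.6 + 4P_b.
Set Qd = Qs: 1601.6 - 5P_b = 575.6 + 4P_b, so 1026 = 9P_b and P_b = 114.
Then P_s = 114 - 18 = 96 and Q = 1601.6 - 5(114) = 1031.6.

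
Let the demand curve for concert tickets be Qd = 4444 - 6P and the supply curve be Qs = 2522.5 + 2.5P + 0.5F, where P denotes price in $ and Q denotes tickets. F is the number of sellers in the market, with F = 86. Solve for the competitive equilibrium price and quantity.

With F = 86, supply is Qs = 2565.5 + 2.5P.
Set Qd = Qs: 4444 - 6P = 2565.5 + 2.5P, so 1878.5 = 8.5P and P* = 221.
Then Q* = 4444 - 6(221) = 3118.

P* = 221, Q* = 3118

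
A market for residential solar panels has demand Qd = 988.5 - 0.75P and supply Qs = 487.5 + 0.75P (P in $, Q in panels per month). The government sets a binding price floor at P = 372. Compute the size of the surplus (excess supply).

With P fixed at 372, quantity demanded is 709.5 and quantity supplied is 766.5.
Surplus = Qs - Qd = 766.5 - 709.5 = 57.

Surplus = 57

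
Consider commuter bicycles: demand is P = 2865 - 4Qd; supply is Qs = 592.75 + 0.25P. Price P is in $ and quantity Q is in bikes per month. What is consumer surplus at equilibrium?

Consumer surplus = 856740.5

In direct form, Qd = 716.25 - 0.25P.
Set Qd = Qs: 716.25 - 0.25P = 592.75 + 0.25P, so 123.5 = 0.5P and P* = 247.
Plugging P* into demand: Q* = 716.25 - 0.25(247) = 654.5.
Demand choke price (Qd = 0): P = 716.25/0.25 = 2865. Consumer surplus = ½ × (2865 - 247) × 654.5 = 856740.5.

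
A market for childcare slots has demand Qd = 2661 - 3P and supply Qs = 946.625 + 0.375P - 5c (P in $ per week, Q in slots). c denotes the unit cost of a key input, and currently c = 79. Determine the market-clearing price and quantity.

With c = 79, supply is Qs = 551.625 + 0.375P.
At equilibrium Qd = Qs, so 2661 - 3P = 551.625 + 0.375P; collecting terms, 2109.375 = 3.375P and P* = 625.
Plugging P* into demand: Q* = 2661 - 3(625) = 786.

P* = 625, Q* = 786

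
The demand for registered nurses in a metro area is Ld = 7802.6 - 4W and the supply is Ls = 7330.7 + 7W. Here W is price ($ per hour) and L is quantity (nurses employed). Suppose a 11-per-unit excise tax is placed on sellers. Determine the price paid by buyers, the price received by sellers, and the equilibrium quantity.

W_b = 49.9, W_s = 38.9, L = 7603

The tax drives a wedge W_b - W_s = 11. Substituting W_s = W_b - 11 into supply: Ls = 7253.7 + 7W_b.
Market clearing requires 7802.6 - 4W_b = 7253.7 + 7W_b; hence 548.9 = 11W_b and W_b = 49.9.
So W_s = 38.9 and the quantity traded is L = 7802.6 - 4(49.9) = 7603.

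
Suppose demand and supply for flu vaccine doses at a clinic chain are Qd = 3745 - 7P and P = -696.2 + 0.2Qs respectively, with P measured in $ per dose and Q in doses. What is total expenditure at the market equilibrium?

Inverting to quantity form: Qs = 3481 + 5P.
At equilibrium Qd = Qs, so 3745 - 7P = 3481 + 5P; collecting terms, 264 = 12P and P* = 22.
Substitute back: Q* = 3745 - 7(22) = 3591.
Total expenditure = P* × Q* = 22 × 3591 = 79002.

Total expenditure = 79002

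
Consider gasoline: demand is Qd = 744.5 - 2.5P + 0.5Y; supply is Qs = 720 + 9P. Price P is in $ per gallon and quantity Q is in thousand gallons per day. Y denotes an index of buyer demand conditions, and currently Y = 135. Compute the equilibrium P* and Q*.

P* = 8, Q* = 792

With Y = 135, demand is Qd = 812 - 2.5P.
Equating demand and supply, 812 - 2.5P = 720 + 9P gives 11.5P = 92, so P* = 8.
Substitute back: Q* = 812 - 2.5(8) = 792.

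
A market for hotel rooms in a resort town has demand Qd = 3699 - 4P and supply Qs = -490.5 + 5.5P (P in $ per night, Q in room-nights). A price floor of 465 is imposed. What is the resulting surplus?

Evaluating both curves at the floor price 465 gives Qd = 1839, Qs = 2067.
Surplus = Qs - Qd = 2067 - 1839 = 228.

Surplus = 228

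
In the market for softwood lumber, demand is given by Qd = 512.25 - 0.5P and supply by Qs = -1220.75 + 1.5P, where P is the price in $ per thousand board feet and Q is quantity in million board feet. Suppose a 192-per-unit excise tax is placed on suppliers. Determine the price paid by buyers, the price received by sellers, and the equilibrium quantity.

P_b = 1010.5, P_s = 818.5, Q = 7

Suppliers keep P_s = P_b - 192 per unit, so supply in terms of the buyer price is Qs = -1508.75 + 1.5P_b.
Equate demand and the shifted supply: 512.25 - 0.5P_b = -1508.75 + 1.5P_b, giving 2P_b = 2021, so P_b = 1010.5.
Then P_s = 1010.5 - 192 = 818.5 and Q = 512.25 - 0.5(1010.5) = 7.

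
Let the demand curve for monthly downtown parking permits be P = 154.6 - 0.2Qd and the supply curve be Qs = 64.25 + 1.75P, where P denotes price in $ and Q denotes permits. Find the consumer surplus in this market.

Inverting to quantity form: Qd = 773 - 5P.
At equilibrium Qd = Qs, so 773 - 5P = 64.25 + 1.75P; collecting terms, 708.75 = 6.75P and P* = 105.
Plugging P* into demand: Q* = 773 - 5(105) = 248.
Demand choke price (Qd = 0): P = 773/5 = 154.6. Consumer surplus = ½ × (154.6 - 105) × 248 = 6150.4.

Consumer surplus = 6150.4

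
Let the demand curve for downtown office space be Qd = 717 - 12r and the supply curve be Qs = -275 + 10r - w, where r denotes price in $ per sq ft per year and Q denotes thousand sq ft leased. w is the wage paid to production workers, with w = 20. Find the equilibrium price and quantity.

r* = 46, Q* = 165

With w = 20, supply is Qs = -295 + 10r.
At equilibrium Qd = Qs, so 717 - 12r = -295 + 10r; collecting terms, 1012 = 22r and r* = 46.
From the demand curve, Q* = 717 - 12(46) = 165.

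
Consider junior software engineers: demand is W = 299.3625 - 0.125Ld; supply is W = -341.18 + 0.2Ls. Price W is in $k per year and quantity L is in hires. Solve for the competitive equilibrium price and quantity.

W* = 53, L* = 1970.9

Solving each curve for L: Ld = 2394.9 - 8W and Ls = 1705.9 + 5W.
The market clears where 2394.9 - 8W = 1705.9 + 5W. Rearranging, 13W = 689, hence W* = 53.
Plugging W* into demand: L* = 2394.9 - 8(53) = 1970.9.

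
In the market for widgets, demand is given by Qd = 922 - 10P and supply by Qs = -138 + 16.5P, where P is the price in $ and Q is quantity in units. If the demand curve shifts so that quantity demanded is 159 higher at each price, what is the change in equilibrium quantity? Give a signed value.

Equating demand and supply, 922 - 10P = -138 + 16.5P gives 26.5P = 1060, so P* = 40.
From the demand curve, Q* = 922 - 10(40) = 522.
After the shift, demand is Qd = 1081 - 10P.
New equilibrium: 1219 = 26.5P, so P = 46 and Q = 621.
ΔQ = 621 - 522 = 99.

ΔQ = 99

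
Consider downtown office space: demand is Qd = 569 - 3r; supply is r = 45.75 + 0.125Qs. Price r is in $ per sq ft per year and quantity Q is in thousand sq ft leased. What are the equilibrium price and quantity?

r* = 85, Q* = 314

Inverting to quantity form: Qs = -366 + 8r.
Set Qd = Qs: 569 - 3r = -366 + 8r, so 935 = 11r and r* = 85.
Substitute back: Q* = 569 - 3(85) = 314.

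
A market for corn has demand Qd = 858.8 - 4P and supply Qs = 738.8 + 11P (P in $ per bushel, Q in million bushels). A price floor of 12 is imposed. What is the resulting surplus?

Surplus = 60

With P fixed at 12, quantity demanded is 810.8 and quantity supplied is 870.8.
Surplus = Qs - Qd = 870.8 - 810.8 = 60.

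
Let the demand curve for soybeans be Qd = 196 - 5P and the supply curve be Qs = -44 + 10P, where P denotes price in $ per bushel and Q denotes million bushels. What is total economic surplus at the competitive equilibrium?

The market clears where 196 - 5P = -44 + 10P. Rearranging, 15P = 240, hence P* = 16.
Substitute back: Q* = 196 - 5(16) = 116.
Demand choke price = 39.2; supply choke price = 4.4. CS = ½(39.2 - 16)(116) = 1345.6; PS = ½(16 - 4.4)(116) = 672.8. Total surplus = 2018.4.

Total surplus = 2018.4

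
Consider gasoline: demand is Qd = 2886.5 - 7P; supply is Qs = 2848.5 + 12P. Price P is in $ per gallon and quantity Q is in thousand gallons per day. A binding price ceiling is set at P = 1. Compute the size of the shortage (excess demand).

Shortage = 19

With P fixed at 1, quantity demanded is 2879.5 and quantity supplied is 2860.5.
Shortage = Qd - Qs = 2879.5 - 2860.5 = 19.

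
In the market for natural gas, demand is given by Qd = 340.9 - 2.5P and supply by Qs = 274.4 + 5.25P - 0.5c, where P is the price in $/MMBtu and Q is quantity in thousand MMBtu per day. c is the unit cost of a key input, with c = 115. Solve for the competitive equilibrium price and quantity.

With c = 115, supply is Qs = 216.9 + 5.25P.
Equating demand and supply, 340.9 - 2.5P = 216.9 + 5.25P gives 7.75P = 124, so P* = 16.
Substitute back: Q* = 340.9 - 2.5(16) = 300.9.

P* = 16, Q* = 300.9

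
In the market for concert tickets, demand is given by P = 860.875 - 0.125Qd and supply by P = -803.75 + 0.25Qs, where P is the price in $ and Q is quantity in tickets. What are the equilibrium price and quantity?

P* = 306, Q* = 4439

Rewriting in direct form: Qd = 6887 - 8P and Qs = 3215 + 4P.
Equating demand and supply, 6887 - 8P = 3215 + 4P gives 12P = 3672, so P* = 306.
From the demand curve, Q* = 6887 - 8(306) = 4439.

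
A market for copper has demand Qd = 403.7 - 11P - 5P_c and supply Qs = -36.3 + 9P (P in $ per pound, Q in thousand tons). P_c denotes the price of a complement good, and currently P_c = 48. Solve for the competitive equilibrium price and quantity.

With P_c = 48, demand is Qd = 163.7 - 11P.
Equating demand and supply, 163.7 - 11P = -36.3 + 9P gives 20P = 200, so P* = 10.
From the demand curve, Q* = 163.7 - 11(10) = 53.7.

P* = 10, Q* = 53.7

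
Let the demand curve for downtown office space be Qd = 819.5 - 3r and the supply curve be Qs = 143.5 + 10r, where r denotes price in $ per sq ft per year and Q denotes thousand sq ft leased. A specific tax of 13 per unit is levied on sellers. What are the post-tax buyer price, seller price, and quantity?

With a tax of 13 on sellers, they supply based on the net price r_s = r_b - 13, so Qs = 13.5 + 10r_b.
Set Qd = Qs: 819.5 - 3r_b = 13.5 + 10r_b, so 806 = 13r_b and r_b = 62.
Then r_s = 62 - 13 = 49 and Q = 819.5 - 3(62) = 633.5.

r_b = 62, r_s = 49, Q = 633.5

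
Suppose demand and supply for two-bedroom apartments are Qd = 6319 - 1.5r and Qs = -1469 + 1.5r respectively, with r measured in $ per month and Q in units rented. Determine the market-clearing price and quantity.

Equating demand and supply, 6319 - 1.5r = -1469 + 1.5r gives 3r = 7788, so r* = 2596.
Plugging r* into demand: Q* = 6319 - 1.5(2596) = 2425.

r* = 2596, Q* = 2425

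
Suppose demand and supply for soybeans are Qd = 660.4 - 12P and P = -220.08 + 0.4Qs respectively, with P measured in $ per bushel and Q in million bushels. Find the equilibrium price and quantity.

Inverting to quantity form: Qs = 550.2 + 2.5P.
At equilibrium Qd = Qs, so 660.4 - 12P = 550.2 + 2.5P; collecting terms, 110.2 = 14.5P and P* = 7.6.
Substitute back: Q* = 660.4 - 12(7.6) = 569.2.

P* = 7.6, Q* = 569.2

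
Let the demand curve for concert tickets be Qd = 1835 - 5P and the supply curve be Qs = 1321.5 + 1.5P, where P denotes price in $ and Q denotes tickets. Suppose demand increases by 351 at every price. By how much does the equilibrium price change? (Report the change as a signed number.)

ΔP = 54

Set Qd = Qs: 1835 - 5P = 1321.5 + 1.5P, so 513.5 = 6.5P and P* = 79.
Substitute back: Q* = 1835 - 5(79) = 1440.
After the shift, demand is Qd = 2186 - 5P.
New equilibrium: 864.5 = 6.5P, so P = 133 and Q = 1521.
ΔP = 133 - 79 = 54.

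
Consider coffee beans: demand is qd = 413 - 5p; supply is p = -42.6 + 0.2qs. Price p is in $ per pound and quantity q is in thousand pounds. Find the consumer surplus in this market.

Solving each curve for q: qs = 213 + 5p.
The market clears where 413 - 5p = 213 + 5p. Rearranging, 10p = 200, hence p* = 20.
Then q* = 413 - 5(20) = 313.
Demand choke price (qd = 0): p = 413/5 = 82.6. Consumer surplus = ½ × (82.6 - 20) × 313 = 9796.9.

Consumer surplus = 9796.9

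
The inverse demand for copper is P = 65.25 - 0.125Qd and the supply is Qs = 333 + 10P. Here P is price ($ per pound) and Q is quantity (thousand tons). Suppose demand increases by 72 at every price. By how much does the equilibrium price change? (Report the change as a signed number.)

Rewriting in direct form: Qd = 522 - 8P.
Set Qd = Qs: 522 - 8P = 333 + 10P, so 189 = 18P and P* = 10.5.
Substitute back: Q* = 522 - 8(10.5) = 438.
After the shift, demand is Qd = 594 - 8P.
New equilibrium: 261 = 18P, so P = 14.5 and Q = 478.
ΔP = 14.5 - 10.5 = 4.

ΔP = 4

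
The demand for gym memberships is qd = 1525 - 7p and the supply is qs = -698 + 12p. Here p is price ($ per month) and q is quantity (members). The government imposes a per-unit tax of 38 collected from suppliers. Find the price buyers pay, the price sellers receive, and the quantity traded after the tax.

With a tax of 38 on suppliers, they supply based on the net price p_s = p_b - 38, so qs = -1154 + 12p_b.
Market clearing requires 1525 - 7p_b = -1154 + 12p_b; hence 2679 = 19p_b and p_b = 141.
So p_s = 103 and the quantity traded is q = 1525 - 7(141) = 538.

p_b = 141, p_s = 103, q = 538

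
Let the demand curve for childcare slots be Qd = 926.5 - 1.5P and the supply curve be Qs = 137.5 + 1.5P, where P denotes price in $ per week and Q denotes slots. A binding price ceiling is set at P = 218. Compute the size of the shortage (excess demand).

Evaluating both curves at the ceiling price 218 gives Qd = 599.5, Qs = 464.5.
Shortage = Qd - Qs = 599.5 - 464.5 = 135.

Shortage = 135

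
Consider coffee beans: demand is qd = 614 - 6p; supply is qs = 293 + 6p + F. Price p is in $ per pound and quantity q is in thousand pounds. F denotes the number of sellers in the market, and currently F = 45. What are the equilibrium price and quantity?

p* = 23, q* = 476

With F = 45, supply is qs = 338 + 6p.
The market clears where 614 - 6p = 338 + 6p. Rearranging, 12p = 276, hence p* = 23.
From the demand curve, q* = 614 - 6(23) = 476.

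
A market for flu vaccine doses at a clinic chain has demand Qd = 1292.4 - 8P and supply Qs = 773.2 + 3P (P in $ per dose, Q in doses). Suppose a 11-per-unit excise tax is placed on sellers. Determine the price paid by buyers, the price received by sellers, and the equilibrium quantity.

Sellers keep P_s = P_b - 11 per unit, so supply in terms of the buyer price is Qs = 740.2 + 3P_b.
Market clearing requires 1292.4 - 8P_b = 740.2 + 3P_b; hence 552.2 = 11P_b and P_b = 50.2.
So P_s = 39.2 and the quantity traded is Q = 1292.4 - 8(50.2) = 890.8.

P_b = 50.2, P_s = 39.2, Q = 890.8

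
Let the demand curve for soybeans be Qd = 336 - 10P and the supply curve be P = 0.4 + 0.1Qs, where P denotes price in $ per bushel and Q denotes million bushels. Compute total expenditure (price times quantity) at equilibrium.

Total expenditure = 2822

Inverting to quantity form: Qs = -4 + 10P.
Set Qd = Qs: 336 - 10P = -4 + 10P, so 340 = 20P and P* = 17.
Then Q* = 336 - 10(17) = 166.
Total expenditure = P* × Q* = 17 × 166 = 2822.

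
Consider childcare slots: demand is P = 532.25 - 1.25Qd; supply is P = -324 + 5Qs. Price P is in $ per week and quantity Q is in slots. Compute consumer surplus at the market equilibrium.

Rewriting in direct form: Qd = 425.8 - 0.8P and Qs = 64.8 + 0.2P.
Equating demand and supply, 425.8 - 0.8P = 64.8 + 0.2P gives P = 361, so P* = 361.
From the demand curve, Q* = 425.8 - 0.8(361) = 137.
Demand choke price (Qd = 0): P = 425.8/0.8 = 532.25. Consumer surplus = ½ × (532.25 - 361) × 137 = 11730.625.

Consumer surplus = 11730.625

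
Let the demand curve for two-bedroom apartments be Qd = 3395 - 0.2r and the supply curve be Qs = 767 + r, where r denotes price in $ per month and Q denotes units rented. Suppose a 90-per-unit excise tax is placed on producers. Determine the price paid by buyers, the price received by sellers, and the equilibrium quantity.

With a tax of 90 on producers, they supply based on the net price r_s = r_b - 90, so Qs = 677 + r_b.
Market clearing requires 3395 - 0.2r_b = 677 + r_b; hence 2718 = 1.2r_b and r_b = 2265.
So r_s = 2175 and the quantity traded is Q = 3395 - 0.2(2265) = 2942.

r_b = 2265, r_s = 2175, Q = 2942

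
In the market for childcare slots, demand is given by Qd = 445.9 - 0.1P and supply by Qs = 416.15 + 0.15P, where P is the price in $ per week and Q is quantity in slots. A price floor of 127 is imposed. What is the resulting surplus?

With P fixed at 127, quantity demanded is 433.2 and quantity supplied is 435.2.
Surplus = Qs - Qd = 435.2 - 433.2 = 2.

Surplus = 2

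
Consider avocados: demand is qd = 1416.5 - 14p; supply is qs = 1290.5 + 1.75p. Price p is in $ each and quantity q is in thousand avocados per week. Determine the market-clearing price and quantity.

p* = 8, q* = 1304.5

At equilibrium qd = qs, so 1416.5 - 14p = 1290.5 + 1.75p; collecting terms, 126 = 15.75p and p* = 8.
Substitute back: q* = 1416.5 - 14(8) = 1304.5.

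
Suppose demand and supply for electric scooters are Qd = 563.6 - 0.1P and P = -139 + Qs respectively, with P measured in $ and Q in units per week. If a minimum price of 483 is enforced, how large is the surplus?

Solving each curve for Q: Qs = 139 + P.
With P fixed at 483, quantity demanded is 515.3 and quantity supplied is 622.
Surplus = Qs - Qd = 622 - 515.3 = 106.7.

Surplus = 106.7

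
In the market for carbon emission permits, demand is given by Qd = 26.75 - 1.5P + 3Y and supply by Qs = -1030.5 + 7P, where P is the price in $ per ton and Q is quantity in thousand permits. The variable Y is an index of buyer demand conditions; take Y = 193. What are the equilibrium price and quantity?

P* = 192.5, Q* = 317

With Y = 193, demand is Qd = 605.75 - 1.5P.
Equating demand and supply, 605.75 - 1.5P = -1030.5 + 7P gives 8.5P = 1636.25, so P* = 192.5.
From the demand curve, Q* = 605.75 - 1.5(192.5) = 317.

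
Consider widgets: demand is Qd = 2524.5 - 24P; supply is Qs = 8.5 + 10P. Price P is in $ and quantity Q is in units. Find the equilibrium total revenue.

The market clears where 2524.5 - 24P = 8.5 + 10P. Rearranging, 34P = 2516, hence P* = 74.
Substitute back: Q* = 2524.5 - 24(74) = 748.5.
Total revenue = P* × Q* = 74 × 748.5 = 55389.

Total revenue = 55389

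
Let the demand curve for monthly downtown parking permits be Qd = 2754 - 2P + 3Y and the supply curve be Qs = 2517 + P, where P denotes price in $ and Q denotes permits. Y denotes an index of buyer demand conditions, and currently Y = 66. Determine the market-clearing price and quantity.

P* = 145, Q* = 2662

With Y = 66, demand is Qd = 2952 - 2P.
Equating demand and supply, 2952 - 2P = 2517 + P gives 3P = 435, so P* = 145.
From the demand curve, Q* = 2952 - 2(145) = 2662.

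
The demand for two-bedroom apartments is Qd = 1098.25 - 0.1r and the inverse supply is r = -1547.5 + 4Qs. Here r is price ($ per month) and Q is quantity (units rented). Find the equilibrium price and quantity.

r* = 2032.5, Q* = 895

Solving each curve for Q: Qs = 386.875 + 0.25r.
The market clears where 1098.25 - 0.1r = 386.875 + 0.25r. Rearranging, 0.35r = 711.375, hence r* = 2032.5.
Then Q* = 1098.25 - 0.1(2032.5) = 895.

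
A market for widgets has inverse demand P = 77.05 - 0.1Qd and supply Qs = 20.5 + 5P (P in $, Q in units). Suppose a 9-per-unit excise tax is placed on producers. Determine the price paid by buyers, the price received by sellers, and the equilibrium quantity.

Solving each curve for Q: Qd = 770.5 - 10P.
Producers keep P_s = P_b - 9 per unit, so supply in terms of the buyer price is Qs = -24.5 + 5P_b.
Set Qd = Qs: 770.5 - 10P_b = -24.5 + 5P_b, so 795 = 15P_b and P_b = 53.
Then P_s = 53 - 9 = 44 and Q = 770.5 - 10(53) = 240.5.

P_b = 53, P_s = 44, Q = 240.5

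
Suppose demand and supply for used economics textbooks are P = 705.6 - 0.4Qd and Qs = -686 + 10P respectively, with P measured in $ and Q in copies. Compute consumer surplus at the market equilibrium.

In direct form, Qd = 1764 - 2.5P.
Equating demand and supply, 1764 - 2.5P = -686 + 10P gives 12.5P = 2450, so P* = 196.
From the demand curve, Q* = 1764 - 2.5(196) = 1274.
Demand choke price (Qd = 0): P = 1764/2.5 = 705.6. Consumer surplus = ½ × (705.6 - 196) × 1274 = 324615.2.

Consumer surplus = 324615.2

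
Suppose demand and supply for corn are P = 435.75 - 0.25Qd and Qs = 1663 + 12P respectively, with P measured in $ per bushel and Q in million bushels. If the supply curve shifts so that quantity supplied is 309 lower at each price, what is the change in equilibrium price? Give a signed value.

Inverting to quantity form: Qd = 1743 - 4P.
Set Qd = Qs: 1743 - 4P = 1663 + 12P, so 80 = 16P and P* = 5.
Then Q* = 1743 - 4(5) = 1723.
After the shift, supply is Qs = 1354 + 12P.
New equilibrium: 389 = 16P, so P = 24.3125 and Q = 1645.75.
ΔP = 24.3125 - 5 = 19.3125.

ΔP = 19.3125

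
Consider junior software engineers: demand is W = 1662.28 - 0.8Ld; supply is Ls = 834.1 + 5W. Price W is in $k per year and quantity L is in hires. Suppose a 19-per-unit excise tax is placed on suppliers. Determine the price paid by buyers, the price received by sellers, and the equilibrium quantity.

W_b = 214.2, W_s = 195.2, L = 1810.1

Inverting to quantity form: Ld = 2077.85 - 1.25W.
With a tax of 19 on suppliers, they supply based on the net price W_s = W_b - 19, so Ls = 739.1 + 5W_b.
Set Ld = Ls: 2077.85 - 1.25W_b = 739.1 + 5W_b, so 1338.75 = 6.25W_b and W_b = 214.2.
Then W_s = 214.2 - 19 = 195.2 and L = 2077.85 - 1.25(214.2) = 1810.1.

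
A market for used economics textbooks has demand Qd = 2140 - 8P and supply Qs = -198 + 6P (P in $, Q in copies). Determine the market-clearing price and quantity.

Set Qd = Qs: 2140 - 8P = -198 + 6P, so 2338 = 14P and P* = 167.
From the demand curve, Q* = 2140 - 8(167) = 804.

P* = 167, Q* = 804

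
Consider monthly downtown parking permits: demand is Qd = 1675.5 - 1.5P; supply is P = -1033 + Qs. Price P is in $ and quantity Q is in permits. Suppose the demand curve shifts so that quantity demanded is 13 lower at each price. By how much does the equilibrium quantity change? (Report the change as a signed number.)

ΔQ = -5.2

Inverting to quantity form: Qs = 1033 + P.
At equilibrium Qd = Qs, so 1675.5 - 1.5P = 1033 + P; collecting terms, 642.5 = 2.5P and P* = 257.
From the demand curve, Q* = 1675.5 - 1.5(257) = 1290.
After the shift, demand is Qd = 1662.5 - 1.5P.
The new intersection has 629.5 = 2.5P, i.e. P = 251.8, Q = 1284.8.
ΔQ = 1284.8 - 1290 = -5.2.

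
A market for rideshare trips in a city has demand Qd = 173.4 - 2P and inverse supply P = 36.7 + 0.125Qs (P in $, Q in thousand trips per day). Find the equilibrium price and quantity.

In direct form, Qs = -293.6 + 8P.
The market clears where 173.4 - 2P = -293.6 + 8P. Rearranging, 10P = 467, hence P* = 46.7.
From the demand curve, Q* = 173.4 - 2(46.7) = 80.

P* = 46.7, Q* = 80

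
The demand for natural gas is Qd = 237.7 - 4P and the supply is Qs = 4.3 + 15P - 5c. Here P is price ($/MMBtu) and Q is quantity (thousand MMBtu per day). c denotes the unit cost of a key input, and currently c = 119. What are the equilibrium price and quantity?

With c = 119, supply is Qs = -590.7 + 15P.
At equilibrium Qd = Qs, so 237.7 - 4P = -590.7 + 15P; collecting terms, 828.4 = 19P and P* = 43.6.
Then Q* = 237.7 - 4(43.6) = 63.3.

P* = 43.6, Q* = 63.3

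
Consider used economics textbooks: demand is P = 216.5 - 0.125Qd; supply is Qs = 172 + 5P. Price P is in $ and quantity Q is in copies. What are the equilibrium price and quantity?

P* = 120, Q* = 772

Solving each curve for Q: Qd = 1732 - 8P.
The market clears where 1732 - 8P = 172 + 5P. Rearranging, 13P = 1560, hence P* = 120.
Then Q* = 1732 - 8(120) = 772.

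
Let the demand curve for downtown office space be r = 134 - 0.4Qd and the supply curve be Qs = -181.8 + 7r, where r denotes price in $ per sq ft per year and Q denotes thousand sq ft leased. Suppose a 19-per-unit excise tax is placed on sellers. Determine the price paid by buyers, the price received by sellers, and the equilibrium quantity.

r_b = 68.4, r_s = 49.4, Q = 164

Solving each curve for Q: Qd = 335 - 2.5r.
With a tax of 19 on sellers, they supply based on the net price r_s = r_b - 19, so Qs = -314.8 + 7r_b.
Set Qd = Qs: 335 - 2.5r_b = -314.8 + 7r_b, so 649.8 = 9.5r_b and r_b = 68.4.
So r_s = 49.4 and the quantity traded is Q = 335 - 2.5(68.4) = 164.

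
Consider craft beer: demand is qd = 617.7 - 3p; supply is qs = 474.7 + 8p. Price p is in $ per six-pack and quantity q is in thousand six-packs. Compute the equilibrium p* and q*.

p* = 13, q* = 578.7

Set qd = qs: 617.7 - 3p = 474.7 + 8p, so 143 = 11p and p* = 13.
Substitute back: q* = 617.7 - 3(13) = 578.7.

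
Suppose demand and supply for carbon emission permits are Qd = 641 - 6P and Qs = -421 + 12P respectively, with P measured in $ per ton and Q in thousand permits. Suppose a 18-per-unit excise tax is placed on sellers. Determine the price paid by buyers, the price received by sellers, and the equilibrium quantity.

P_b = 71, P_s = 53, Q = 215

The tax drives a wedge P_b - P_s = 18. Substituting P_s = P_b - 18 into supply: Qs = -637 + 12P_b.
Market clearing requires 641 - 6P_b = -637 + 12P_b; hence 1278 = 18P_b and P_b = 71.
So P_s = 53 and the quantity traded is Q = 641 - 6(71) = 215.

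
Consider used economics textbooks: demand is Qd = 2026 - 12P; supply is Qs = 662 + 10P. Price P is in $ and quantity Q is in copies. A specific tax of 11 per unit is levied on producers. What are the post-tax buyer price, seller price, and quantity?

P_b = 67, P_s = 56, Q = 1222

With a tax of 11 on producers, they supply based on the net price P_s = P_b - 11, so Qs = 552 + 10P_b.
Set Qd = Qs: 2026 - 12P_b = 552 + 10P_b, so 1474 = 22P_b and P_b = 67.
So P_s = 56 and the quantity traded is Q = 2026 - 12(67) = 1222.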